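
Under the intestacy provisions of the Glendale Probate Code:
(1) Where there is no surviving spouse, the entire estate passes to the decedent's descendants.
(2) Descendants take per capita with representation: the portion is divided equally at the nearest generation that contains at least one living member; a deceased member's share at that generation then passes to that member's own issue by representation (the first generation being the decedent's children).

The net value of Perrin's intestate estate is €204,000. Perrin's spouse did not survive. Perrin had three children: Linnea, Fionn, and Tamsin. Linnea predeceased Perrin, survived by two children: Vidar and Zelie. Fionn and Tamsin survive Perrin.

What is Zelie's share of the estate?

The entire €204,000 passes to the descendants.
That amount (€204,000) is divided into 3 shares of €68,000: Fionn and Tamsin each take €68,000; Linnea's €68,000 share passes to Linnea's issue.
Linnea's share (€68,000) is divided into 2 shares of €34,000: Vidar and Zelie each take €34,000.

Zelie receives €34,000.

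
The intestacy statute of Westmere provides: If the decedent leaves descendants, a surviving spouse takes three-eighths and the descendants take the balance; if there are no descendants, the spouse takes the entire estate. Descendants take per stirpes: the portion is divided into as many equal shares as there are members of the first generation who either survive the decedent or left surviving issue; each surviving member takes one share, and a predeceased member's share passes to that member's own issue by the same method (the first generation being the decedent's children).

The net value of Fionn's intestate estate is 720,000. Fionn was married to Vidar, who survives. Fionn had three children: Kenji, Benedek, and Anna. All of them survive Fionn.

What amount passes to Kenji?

Vidar takes three-eighths of 720,000 = 270,000. The remaining 450,000 passes to the descendants.
The descendants' portion (450,000) is divided into 3 shares of 150,000: Kenji, Benedek, and Anna each take 150,000.

Kenji receives 150,000.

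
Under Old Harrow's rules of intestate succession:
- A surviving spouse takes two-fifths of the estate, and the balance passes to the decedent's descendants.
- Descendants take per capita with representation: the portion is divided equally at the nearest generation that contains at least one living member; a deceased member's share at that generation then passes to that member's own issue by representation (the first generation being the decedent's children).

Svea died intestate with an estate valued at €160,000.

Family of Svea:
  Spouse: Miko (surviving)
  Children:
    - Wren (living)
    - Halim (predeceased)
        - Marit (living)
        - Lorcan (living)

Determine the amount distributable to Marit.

Miko takes two-fifths of €160,000 = €64,000. The remaining €96,000 passes to the descendants.
The descendants' portion (€96,000) is divided into 2 shares of €48,000: Wren takes €48,000; Halim's €48,000 share passes to Halim's issue.
Halim's share (€48,000) is divided into 2 shares of €24,000: Marit and Lorcan each take €24,000.

Marit receives €24,000.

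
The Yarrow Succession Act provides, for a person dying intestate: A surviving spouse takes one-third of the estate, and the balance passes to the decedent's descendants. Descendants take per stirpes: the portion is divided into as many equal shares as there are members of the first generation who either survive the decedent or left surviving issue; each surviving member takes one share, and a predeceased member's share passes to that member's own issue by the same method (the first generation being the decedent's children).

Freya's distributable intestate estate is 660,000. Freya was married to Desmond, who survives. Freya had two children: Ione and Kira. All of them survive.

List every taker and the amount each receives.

Desmond: 220,000; Ione: 220,000; Kira: 220,000

Desmond takes one-third of 660,000 = 220,000. The remaining 440,000 passes to the descendants.
The descendants' portion (440,000) is divided into 2 shares of 220,000: Ione and Kira each take 220,000.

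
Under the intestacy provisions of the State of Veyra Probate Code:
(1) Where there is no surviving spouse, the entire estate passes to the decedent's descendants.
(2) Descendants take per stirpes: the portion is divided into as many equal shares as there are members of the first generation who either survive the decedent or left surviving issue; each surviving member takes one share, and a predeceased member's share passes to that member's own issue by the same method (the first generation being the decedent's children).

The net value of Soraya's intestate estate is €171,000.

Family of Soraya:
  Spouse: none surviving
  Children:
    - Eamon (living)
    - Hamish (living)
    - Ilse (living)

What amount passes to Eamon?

Eamon receives €57,000.

The entire €171,000 passes to the descendants.
That amount (€171,000) is divided into 3 shares of €57,000: Eamon, Hamish, and Ilse each take €57,000.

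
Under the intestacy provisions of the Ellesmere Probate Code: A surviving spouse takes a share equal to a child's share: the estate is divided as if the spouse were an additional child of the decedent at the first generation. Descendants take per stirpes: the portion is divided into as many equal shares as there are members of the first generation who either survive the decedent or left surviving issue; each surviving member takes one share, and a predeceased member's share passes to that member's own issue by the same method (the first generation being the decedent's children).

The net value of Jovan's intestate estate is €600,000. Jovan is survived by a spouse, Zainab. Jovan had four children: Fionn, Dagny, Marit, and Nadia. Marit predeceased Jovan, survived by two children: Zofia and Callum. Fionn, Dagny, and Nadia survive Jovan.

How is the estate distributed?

Zainab: €120,000; Fionn: €120,000; Dagny: €120,000; Zofia: €60,000; Callum: €60,000; Nadia: €120,000

The spouse counts as an additional share at the children's level, so there are 5 primary shares of €120,000. Zainab takes one such share (€120,000).
The children's combined portion (€480,000) is divided into 4 shares of €120,000: Fionn, Dagny, and Nadia each take €120,000; Marit's €120,000 share passes to Marit's issue.
Marit's share (€120,000) is divided into 2 shares of €60,000: Zofia and Callum each take €60,000.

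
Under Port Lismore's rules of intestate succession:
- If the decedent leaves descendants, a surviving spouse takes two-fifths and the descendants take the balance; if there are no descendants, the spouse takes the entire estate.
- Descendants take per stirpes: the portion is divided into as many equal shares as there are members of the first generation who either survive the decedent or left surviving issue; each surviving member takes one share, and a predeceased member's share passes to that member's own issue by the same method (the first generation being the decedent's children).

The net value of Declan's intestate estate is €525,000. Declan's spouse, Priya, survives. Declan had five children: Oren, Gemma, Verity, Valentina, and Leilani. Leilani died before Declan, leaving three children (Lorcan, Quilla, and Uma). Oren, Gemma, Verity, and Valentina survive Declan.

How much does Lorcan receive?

Lorcan receives €21,000.

Priya takes two-fifths of €525,000 = €210,000. The remaining €315,000 passes to the descendants.
The descendants' portion (€315,000) is divided into 5 shares of €63,000: Oren, Gemma, Verity, and Valentina each take €63,000; Leilani's €63,000 share passes to Leilani's issue.
Leilani's share (€63,000) is divided into 3 shares of €21,000: Lorcan, Quilla, and Uma each take €21,000.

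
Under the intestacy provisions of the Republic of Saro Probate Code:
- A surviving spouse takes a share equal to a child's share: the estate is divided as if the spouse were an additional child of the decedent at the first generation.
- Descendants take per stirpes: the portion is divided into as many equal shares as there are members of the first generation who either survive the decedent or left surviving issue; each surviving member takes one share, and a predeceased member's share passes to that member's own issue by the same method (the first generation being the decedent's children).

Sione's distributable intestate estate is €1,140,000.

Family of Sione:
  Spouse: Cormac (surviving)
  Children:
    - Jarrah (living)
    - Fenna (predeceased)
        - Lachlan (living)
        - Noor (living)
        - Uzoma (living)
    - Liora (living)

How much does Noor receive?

The spouse counts as an additional share at the children's level, so there are 4 primary shares of €285,000. Cormac takes one such share (€285,000).
The children's combined portion (€855,000) is divided into 3 shares of €285,000: Jarrah and Liora each take €285,000; Fenna's €285,000 share passes to Fenna's issue.
Fenna's share (€285,000) is divided into 3 shares of €95,000: Lachlan, Noor, and Uzoma each take €95,000.

Noor receives €95,000.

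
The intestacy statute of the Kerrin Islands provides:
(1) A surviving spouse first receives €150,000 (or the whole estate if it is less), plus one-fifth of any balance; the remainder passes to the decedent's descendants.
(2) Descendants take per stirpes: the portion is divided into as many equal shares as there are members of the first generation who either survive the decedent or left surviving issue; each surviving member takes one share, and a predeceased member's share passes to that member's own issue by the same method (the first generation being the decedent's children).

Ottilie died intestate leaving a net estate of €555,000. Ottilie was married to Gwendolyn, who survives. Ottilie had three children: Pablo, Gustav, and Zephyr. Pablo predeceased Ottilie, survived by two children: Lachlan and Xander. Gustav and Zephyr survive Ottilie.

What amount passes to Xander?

Xander receives €54,000.

Gwendolyn first takes €150,000, leaving a balance of €405,000. Gwendolyn then takes one-fifth of the balance (€81,000), for a total of €231,000. The remaining €324,000 passes to the descendants.
The descendants' portion (€324,000) is divided into 3 shares of €108,000: Gustav and Zephyr each take €108,000; Pablo's €108,000 share passes to Pablo's issue.
Pablo's share (€108,000) is divided into 2 shares of €54,000: Lachlan and Xander each take €54,000.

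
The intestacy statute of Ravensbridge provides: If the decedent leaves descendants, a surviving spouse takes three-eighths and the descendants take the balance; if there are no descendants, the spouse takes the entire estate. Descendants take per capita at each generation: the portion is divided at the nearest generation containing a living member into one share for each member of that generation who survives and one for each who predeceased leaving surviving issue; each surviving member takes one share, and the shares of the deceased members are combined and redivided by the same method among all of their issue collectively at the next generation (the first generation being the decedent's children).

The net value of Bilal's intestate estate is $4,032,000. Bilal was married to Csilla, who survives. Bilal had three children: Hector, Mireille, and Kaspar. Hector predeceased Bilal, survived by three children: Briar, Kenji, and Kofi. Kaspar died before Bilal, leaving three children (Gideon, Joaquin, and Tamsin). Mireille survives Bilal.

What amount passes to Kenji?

Kenji receives $280,000.

Csilla takes three-eighths of $4,032,000 = $1,512,000. The remaining $2,520,000 passes to the descendants.
The descendants' portion ($2,520,000) is divided at the children's generation into 3 shares of $840,000. Mireille takes $840,000. The 2 shares of the deceased (Hector and Kaspar) are combined into a pool of $1,680,000.
That pool ($1,680,000) is divided at the grandchildren's generation equally among Briar, Kenji, Kofi, Gideon, Joaquin, and Tamsin: $280,000 each.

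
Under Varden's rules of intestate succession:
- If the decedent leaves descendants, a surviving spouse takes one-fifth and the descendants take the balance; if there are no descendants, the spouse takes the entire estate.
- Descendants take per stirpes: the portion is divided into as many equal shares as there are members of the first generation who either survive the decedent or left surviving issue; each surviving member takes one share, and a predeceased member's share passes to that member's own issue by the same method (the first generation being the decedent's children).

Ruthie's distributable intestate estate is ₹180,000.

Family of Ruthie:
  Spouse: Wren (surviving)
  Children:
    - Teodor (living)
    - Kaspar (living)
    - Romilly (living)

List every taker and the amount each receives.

Wren takes one-fifth of ₹180,000 = ₹36,000. The remaining ₹144,000 passes to the descendants.
The descendants' portion (₹144,000) is divided into 3 shares of ₹48,000: Teodor, Kaspar, and Romilly each take ₹48,000.

Wren: ₹36,000; Teodor: ₹48,000; Kaspar: ₹48,000; Romilly: ₹48,000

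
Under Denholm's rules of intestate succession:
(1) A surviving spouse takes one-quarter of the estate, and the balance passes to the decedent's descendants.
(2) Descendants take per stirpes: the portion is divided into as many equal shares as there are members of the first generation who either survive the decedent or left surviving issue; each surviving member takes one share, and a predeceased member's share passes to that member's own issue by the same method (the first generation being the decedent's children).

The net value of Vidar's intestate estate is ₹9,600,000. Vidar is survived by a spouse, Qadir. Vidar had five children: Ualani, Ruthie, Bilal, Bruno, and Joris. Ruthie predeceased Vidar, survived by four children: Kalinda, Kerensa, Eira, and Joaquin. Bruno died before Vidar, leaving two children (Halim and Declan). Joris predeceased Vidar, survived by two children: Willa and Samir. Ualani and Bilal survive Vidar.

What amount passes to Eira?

Qadir takes one-quarter of ₹9,600,000 = ₹2,400,000. The remaining ₹7,200,000 passes to the descendants.
The descendants' portion (₹7,200,000) is divided into 5 shares of ₹1,440,000: Ualani and Bilal each take ₹1,440,000; Ruthie's ₹1,440,000 share passes to Ruthie's issue; Bruno's ₹1,440,000 share passes to Bruno's issue; Joris's ₹1,440,000 share passes to Joris's issue.
Ruthie's share (₹1,440,000) is divided into 4 shares of ₹360,000: Kalinda, Kerensa, Eira, and Joaquin each take ₹360,000.
Bruno's share (₹1,440,000) is divided into 2 shares of ₹720,000: Halim and Declan each take ₹720,000.
Joris's share (₹1,440,000) is divided into 2 shares of ₹720,000: Willa and Samir each take ₹720,000.

Eira receives ₹360,000.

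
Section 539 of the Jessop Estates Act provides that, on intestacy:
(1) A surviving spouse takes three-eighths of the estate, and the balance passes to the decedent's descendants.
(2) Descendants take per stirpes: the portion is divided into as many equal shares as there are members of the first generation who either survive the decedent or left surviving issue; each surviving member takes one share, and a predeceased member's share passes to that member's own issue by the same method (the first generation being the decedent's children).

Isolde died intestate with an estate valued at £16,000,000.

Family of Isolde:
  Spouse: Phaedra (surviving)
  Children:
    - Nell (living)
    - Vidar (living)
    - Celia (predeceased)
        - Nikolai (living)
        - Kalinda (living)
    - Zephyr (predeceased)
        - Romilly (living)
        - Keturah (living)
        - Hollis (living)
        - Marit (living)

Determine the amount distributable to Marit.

Marit receives £625,000.

Phaedra takes three-eighths of £16,000,000 = £6,000,000. The remaining £10,000,000 passes to the descendants.
The descendants' portion (£10,000,000) is divided into 4 shares of £2,500,000: Nell and Vidar each take £2,500,000; Celia's £2,500,000 share passes to Celia's issue; Zephyr's £2,500,000 share passes to Zephyr's issue.
Celia's share (£2,500,000) is divided into 2 shares of £1,250,000: Nikolai and Kalinda each take £1,250,000.
Zephyr's share (£2,500,000) is divided into 4 shares of £625,000: Romilly, Keturah, Hollis, and Marit each take £625,000.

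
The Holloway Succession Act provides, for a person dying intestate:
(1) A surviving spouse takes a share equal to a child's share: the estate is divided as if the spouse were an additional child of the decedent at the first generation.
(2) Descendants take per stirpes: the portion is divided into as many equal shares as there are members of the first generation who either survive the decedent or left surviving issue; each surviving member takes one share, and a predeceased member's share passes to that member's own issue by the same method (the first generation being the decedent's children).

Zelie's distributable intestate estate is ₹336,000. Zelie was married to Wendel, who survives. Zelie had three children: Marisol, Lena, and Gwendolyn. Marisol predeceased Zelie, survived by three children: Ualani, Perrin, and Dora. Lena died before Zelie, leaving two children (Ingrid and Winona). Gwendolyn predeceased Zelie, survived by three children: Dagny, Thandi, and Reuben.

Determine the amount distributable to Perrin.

Perrin receives ₹28,000.

The spouse counts as an additional share at the children's level, so there are 4 primary shares of ₹84,000. Wendel takes one such share (₹84,000).
The children's combined portion (₹252,000) is divided into 3 shares of ₹84,000: Marisol's ₹84,000 share passes to Marisol's issue; Lena's ₹84,000 share passes to Lena's issue; Gwendolyn's ₹84,000 share passes to Gwendolyn's issue.
Marisol's share (₹84,000) is divided into 3 shares of ₹28,000: Ualani, Perrin, and Dora each take ₹28,000.
Lena's share (₹84,000) is divided into 2 shares of ₹42,000: Ingrid and Winona each take ₹42,000.
Gwendolyn's share (₹84,000) is divided into 3 shares of ₹28,000: Dagny, Thandi, and Reuben each take ₹28,000.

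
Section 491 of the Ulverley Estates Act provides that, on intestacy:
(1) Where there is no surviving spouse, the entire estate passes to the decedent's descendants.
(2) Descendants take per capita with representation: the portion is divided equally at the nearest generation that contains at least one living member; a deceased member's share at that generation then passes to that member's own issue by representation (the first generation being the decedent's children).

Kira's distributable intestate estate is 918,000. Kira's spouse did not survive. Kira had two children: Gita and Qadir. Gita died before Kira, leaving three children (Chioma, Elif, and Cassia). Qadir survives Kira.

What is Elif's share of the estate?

The entire 918,000 passes to the descendants.
That amount (918,000) is divided into 2 shares of 459,000: Qadir takes 459,000; Gita's 459,000 share passes to Gita's issue.
Gita's share (459,000) is divided into 3 shares of 153,000: Chioma, Elif, and Cassia each take 153,000.

Elif receives 153,000.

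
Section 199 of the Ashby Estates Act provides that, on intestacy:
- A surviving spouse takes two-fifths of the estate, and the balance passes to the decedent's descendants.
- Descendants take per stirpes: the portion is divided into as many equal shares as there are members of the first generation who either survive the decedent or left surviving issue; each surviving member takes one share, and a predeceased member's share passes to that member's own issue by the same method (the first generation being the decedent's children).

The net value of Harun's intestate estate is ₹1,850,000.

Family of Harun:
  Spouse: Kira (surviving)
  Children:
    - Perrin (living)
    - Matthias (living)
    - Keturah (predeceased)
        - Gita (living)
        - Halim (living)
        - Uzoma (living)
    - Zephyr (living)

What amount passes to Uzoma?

Uzoma receives ₹92,500.

Kira takes two-fifths of ₹1,850,000 = ₹740,000. The remaining ₹1,110,000 passes to the descendants.
The descendants' portion (₹1,110,000) is divided into 4 shares of ₹277,500: Perrin, Matthias, and Zephyr each take ₹277,500; Keturah's ₹277,500 share passes to Keturah's issue.
Keturah's share (₹277,500) is divided into 3 shares of ₹92,500: Gita, Halim, and Uzoma each take ₹92,500.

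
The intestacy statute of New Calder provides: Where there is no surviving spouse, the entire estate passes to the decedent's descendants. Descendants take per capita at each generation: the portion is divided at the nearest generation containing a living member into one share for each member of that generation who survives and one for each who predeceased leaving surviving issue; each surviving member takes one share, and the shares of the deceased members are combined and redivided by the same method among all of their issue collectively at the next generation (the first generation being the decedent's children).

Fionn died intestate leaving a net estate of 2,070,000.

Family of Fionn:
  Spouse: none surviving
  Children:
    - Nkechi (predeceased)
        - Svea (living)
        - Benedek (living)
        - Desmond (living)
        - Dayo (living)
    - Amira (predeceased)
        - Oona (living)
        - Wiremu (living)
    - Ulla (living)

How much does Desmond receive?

The entire 2,070,000 passes to the descendants.
That amount (2,070,000) is divided at the children's generation into 3 shares of 690,000. Ulla takes 690,000. The 2 shares of the deceased (Nkechi and Amira) are combined into a pool of 1,380,000.
That pool (1,380,000) is divided at the grandchildren's generation equally among Svea, Benedek, Desmond, Dayo, Oona, and Wiremu: 230,000 each.

Desmond receives 230,000.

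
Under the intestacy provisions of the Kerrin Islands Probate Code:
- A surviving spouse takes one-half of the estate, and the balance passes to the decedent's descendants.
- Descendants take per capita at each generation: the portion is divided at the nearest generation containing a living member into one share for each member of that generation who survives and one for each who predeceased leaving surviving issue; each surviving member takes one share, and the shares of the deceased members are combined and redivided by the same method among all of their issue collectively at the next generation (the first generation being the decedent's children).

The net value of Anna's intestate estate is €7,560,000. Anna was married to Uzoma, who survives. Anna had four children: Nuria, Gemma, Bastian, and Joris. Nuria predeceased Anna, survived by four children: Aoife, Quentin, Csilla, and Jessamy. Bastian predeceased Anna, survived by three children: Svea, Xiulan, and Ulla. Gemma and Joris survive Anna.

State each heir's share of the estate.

Uzoma takes one-half of €7,560,000 = €3,780,000. The remaining €3,780,000 passes to the descendants.
The descendants' portion (€3,780,000) is divided at the children's generation into 4 shares of €945,000. Gemma and Joris each take €945,000. The 2 shares of the deceased (Nuria and Bastian) are combined into a pool of €1,890,000.
That pool (€1,890,000) is divided at the grandchildren's generation equally among Aoife, Quentin, Csilla, Jessamy, Svea, Xiulan, and Ulla: €270,000 each.

Uzoma: €3,780,000; Aoife: €270,000; Quentin: €270,000; Csilla: €270,000; Jessamy: €270,000; Gemma: €945,000; Svea: €270,000; Xiulan: €270,000; Ulla: €270,000; Joris: €945,000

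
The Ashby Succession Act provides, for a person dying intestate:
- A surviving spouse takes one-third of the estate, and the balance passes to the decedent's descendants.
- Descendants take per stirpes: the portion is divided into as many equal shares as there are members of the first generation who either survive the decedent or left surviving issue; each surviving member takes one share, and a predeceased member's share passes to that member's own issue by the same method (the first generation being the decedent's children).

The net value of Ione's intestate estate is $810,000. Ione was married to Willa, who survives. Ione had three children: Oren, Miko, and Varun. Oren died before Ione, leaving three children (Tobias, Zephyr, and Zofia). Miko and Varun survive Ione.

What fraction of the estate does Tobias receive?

Tobias receives 2/27 of the estate.

Willa takes one-third of $810,000 = $270,000. The remaining $540,000 passes to the descendants.
The descendants' portion ($540,000) is divided into 3 shares of $180,000: Miko and Varun each take $180,000; Oren's $180,000 share passes to Oren's issue.
Oren's share ($180,000) is divided into 3 shares of $60,000: Tobias, Zephyr, and Zofia each take $60,000.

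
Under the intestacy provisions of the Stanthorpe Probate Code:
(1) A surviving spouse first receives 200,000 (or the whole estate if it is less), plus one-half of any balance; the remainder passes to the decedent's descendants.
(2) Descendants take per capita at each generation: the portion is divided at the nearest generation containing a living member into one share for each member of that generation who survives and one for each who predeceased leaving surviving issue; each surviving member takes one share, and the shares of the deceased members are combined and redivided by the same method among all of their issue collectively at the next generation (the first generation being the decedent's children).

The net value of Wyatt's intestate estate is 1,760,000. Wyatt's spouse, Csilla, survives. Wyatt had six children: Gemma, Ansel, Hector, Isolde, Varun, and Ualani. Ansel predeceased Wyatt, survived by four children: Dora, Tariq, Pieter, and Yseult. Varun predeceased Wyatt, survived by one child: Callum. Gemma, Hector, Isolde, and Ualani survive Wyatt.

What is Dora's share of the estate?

Csilla first takes 200,000, leaving a balance of 1,560,000. Csilla then takes one-half of the balance (780,000), for a total of 980,000. The remaining 780,000 passes to the descendants.
The descendants' portion (780,000) is divided at the children's generation into 6 shares of 130,000. Gemma, Hector, Isolde, and Ualani each take 130,000. The 2 shares of the deceased (Ansel and Varun) are combined into a pool of 260,000.
That pool (260,000) is divided at the grandchildren's generation equally among Dora, Tariq, Pieter, Yseult, and Callum: 52,000 each.

Dora receives 52,000.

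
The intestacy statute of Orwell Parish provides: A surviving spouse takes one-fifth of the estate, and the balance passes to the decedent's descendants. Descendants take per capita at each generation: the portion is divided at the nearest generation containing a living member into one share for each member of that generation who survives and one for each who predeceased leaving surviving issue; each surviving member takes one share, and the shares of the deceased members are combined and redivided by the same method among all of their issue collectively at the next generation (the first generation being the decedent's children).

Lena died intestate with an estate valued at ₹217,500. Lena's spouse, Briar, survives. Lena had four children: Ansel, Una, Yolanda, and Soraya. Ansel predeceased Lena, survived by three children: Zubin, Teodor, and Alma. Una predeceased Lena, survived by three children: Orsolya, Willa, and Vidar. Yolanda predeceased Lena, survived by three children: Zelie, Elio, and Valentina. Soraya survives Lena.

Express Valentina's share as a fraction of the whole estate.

Briar takes one-fifth of ₹217,500 = ₹43,500. The remaining ₹174,000 passes to the descendants.
The descendants' portion (₹174,000) is divided at the children's generation into 4 shares of ₹43,500. Soraya takes ₹43,500. The 3 shares of the deceased (Ansel, Una, and Yolanda) are combined into a pool of ₹130,500.
That pool (₹130,500) is divided at the grandchildren's generation equally among Zubin, Teodor, Alma, Orsolya, Willa, Vidar, Zelie, Elio, and Valentina: ₹14,500 each.

Valentina receives 1/15 of the estate.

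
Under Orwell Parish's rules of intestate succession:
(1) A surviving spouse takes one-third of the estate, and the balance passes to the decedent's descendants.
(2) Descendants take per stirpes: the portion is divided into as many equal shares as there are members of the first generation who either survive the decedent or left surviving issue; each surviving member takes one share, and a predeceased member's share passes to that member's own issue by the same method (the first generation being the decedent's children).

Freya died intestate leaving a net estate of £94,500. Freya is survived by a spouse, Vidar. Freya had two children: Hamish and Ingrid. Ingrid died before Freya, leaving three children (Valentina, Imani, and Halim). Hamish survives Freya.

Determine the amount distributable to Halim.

Vidar takes one-third of £94,500 = £31,500. The remaining £63,000 passes to the descendants.
The descendants' portion (£63,000) is divided into 2 shares of £31,500: Hamish takes £31,500; Ingrid's £31,500 share passes to Ingrid's issue.
Ingrid's share (£31,500) is divided into 3 shares of £10,500: Valentina, Imani, and Halim each take £10,500.

Halim receives £10,500.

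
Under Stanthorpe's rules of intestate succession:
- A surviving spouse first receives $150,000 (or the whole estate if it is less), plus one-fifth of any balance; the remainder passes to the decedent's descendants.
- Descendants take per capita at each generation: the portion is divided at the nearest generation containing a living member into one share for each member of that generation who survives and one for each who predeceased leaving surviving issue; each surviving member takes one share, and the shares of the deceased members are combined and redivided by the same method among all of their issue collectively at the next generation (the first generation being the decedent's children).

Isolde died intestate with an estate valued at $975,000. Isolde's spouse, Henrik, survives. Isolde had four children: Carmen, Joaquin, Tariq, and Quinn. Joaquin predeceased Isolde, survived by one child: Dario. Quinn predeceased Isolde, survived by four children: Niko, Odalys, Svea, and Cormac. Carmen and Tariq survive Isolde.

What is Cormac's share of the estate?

Cormac receives $66,000.

Henrik first takes $150,000, leaving a balance of $825,000. Henrik then takes one-fifth of the balance ($165,000), for a total of $315,000. The remaining $660,000 passes to the descendants.
The descendants' portion ($660,000) is divided at the children's generation into 4 shares of $165,000. Carmen and Tariq each take $165,000. The 2 shares of the deceased (Joaquin and Quinn) are combined into a pool of $330,000.
That pool ($330,000) is divided at the grandchildren's generation equally among Dario, Niko, Odalys, Svea, and Cormac: $66,000 each.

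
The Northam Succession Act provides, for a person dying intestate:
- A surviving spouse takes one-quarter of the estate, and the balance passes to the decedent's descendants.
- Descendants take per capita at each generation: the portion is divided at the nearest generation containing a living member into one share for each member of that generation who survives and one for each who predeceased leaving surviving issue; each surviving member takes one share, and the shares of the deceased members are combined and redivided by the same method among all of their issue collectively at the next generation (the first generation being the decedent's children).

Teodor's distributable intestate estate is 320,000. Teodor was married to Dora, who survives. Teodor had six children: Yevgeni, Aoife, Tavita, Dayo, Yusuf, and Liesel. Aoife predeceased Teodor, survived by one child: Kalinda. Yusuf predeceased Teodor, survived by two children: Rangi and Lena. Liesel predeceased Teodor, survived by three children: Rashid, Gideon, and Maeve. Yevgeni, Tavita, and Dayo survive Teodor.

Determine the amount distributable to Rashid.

Dora takes one-quarter of 320,000 = 80,000. The remaining 240,000 passes to the descendants.
The descendants' portion (240,000) is divided at the children's generation into 6 shares of 40,000. Yevgeni, Tavita, and Dayo each take 40,000. The 3 shares of the deceased (Aoife, Yusuf, and Liesel) are combined into a pool of 120,000.
That pool (120,000) is divided at the grandchildren's generation equally among Kalinda, Rangi, Lena, Rashid, Gideon, and Maeve: 20,000 each.

Rashid receives 20,000.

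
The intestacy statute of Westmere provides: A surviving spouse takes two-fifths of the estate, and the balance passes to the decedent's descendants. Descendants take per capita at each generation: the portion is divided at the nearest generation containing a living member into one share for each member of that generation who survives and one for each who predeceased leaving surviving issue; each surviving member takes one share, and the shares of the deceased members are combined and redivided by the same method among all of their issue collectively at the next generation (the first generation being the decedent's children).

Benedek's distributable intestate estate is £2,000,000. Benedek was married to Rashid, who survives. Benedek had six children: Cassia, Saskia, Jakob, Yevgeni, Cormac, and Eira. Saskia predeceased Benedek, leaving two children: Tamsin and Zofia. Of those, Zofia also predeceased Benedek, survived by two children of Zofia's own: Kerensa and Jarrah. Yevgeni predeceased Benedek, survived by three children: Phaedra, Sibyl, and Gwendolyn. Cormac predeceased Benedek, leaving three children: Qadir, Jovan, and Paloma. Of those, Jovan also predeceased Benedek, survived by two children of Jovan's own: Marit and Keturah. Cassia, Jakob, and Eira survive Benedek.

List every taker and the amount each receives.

Rashid: £800,000; Cassia: £200,000; Tamsin: £75,000; Kerensa: £37,500; Jarrah: £37,500; Jakob: £200,000; Phaedra: £75,000; Sibyl: £75,000; Gwendolyn: £75,000; Qadir: £75,000; Marit: £37,500; Keturah: £37,500; Paloma: £75,000; Eira: £200,000

Rashid takes two-fifths of £2,000,000 = £800,000. The remaining £1,200,000 passes to the descendants.
The descendants' portion (£1,200,000) is divided at the children's generation into 6 shares of £200,000. Cassia, Jakob, and Eira each take £200,000. The 3 shares of the deceased (Saskia, Yevgeni, and Cormac) are combined into a pool of £600,000.
That pool (£600,000) is divided at the grandchildren's generation into 8 shares of £75,000. Tamsin, Phaedra, Sibyl, Gwendolyn, Qadir, and Paloma each take £75,000. The 2 shares of the deceased (Zofia and Jovan) are combined into a pool of £150,000.
That pool (£150,000) is divided at the great-grandchildren's generation equally among Kerensa, Jarrah, Marit, and Keturah: £37,500 each.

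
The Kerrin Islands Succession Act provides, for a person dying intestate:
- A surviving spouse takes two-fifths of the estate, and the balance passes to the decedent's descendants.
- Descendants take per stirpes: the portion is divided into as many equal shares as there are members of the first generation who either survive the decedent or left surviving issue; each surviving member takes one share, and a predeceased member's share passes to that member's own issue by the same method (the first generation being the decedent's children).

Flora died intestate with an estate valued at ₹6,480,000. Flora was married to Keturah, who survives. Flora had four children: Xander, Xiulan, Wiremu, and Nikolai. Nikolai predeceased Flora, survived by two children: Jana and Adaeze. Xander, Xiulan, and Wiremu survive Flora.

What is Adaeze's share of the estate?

Keturah takes two-fifths of ₹6,480,000 = ₹2,592,000. The remaining ₹3,888,000 passes to the descendants.
The descendants' portion (₹3,888,000) is divided into 4 shares of ₹972,000: Xander, Xiulan, and Wiremu each take ₹972,000; Nikolai's ₹972,000 share passes to Nikolai's issue.
Nikolai's share (₹972,000) is divided into 2 shares of ₹486,000: Jana and Adaeze each take ₹486,000.

Adaeze receives ₹486,000.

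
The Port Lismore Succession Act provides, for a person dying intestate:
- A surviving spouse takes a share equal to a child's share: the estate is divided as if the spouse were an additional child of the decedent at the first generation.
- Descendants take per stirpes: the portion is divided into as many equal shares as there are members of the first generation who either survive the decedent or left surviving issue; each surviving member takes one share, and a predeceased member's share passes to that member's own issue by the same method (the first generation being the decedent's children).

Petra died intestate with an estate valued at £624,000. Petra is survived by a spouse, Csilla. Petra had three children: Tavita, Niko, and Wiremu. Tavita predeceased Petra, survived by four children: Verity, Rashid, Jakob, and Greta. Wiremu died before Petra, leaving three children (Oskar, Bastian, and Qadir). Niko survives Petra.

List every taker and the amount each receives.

The spouse counts as an additional share at the children's level, so there are 4 primary shares of £156,000. Csilla takes one such share (£156,000).
The children's combined portion (£468,000) is divided into 3 shares of £156,000: Niko takes £156,000; Tavita's £156,000 share passes to Tavita's issue; Wiremu's £156,000 share passes to Wiremu's issue.
Tavita's share (£156,000) is divided into 4 shares of £39,000: Verity, Rashid, Jakob, and Greta each take £39,000.
Wiremu's share (£156,000) is divided into 3 shares of £52,000: Oskar, Bastian, and Qadir each take £52,000.

Csilla: £156,000; Verity: £39,000; Rashid: £39,000; Jakob: £39,000; Greta: £39,000; Niko: £156,000; Oskar: £52,000; Bastian: £52,000; Qadir: £52,000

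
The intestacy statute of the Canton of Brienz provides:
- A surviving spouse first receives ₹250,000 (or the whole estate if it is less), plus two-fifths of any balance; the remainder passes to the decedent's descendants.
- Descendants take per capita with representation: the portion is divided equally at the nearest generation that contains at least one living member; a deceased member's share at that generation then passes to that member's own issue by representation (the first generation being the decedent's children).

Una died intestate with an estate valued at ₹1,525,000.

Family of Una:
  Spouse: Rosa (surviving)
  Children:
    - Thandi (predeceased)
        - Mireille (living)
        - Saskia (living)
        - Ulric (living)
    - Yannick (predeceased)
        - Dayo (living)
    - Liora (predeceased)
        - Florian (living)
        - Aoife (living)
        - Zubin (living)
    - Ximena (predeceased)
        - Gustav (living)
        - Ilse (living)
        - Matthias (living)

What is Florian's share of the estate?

Rosa first takes ₹250,000, leaving a balance of ₹1,275,000. Rosa then takes two-fifths of the balance (₹510,000), for a total of ₹760,000. The remaining ₹765,000 passes to the descendants.
No child survives, so the initial division is made at the grandchildren's generation.
The descendants' portion (₹765,000) is divided into 10 shares of ₹76,500: Mireille, Saskia, Ulric, Dayo, Florian, Aoife, Zubin, Gustav, Ilse, and Matthias each take ₹76,500.

Florian receives ₹76,500.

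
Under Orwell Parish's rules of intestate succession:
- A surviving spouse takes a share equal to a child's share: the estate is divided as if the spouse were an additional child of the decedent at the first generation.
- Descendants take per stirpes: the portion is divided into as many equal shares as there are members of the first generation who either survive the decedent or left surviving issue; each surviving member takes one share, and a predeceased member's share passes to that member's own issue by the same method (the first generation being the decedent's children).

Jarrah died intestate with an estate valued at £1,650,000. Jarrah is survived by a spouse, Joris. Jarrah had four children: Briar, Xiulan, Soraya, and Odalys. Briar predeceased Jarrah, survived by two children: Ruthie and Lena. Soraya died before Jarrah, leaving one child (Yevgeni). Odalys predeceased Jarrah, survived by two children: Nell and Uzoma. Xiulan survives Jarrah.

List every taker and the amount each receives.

Joris: £330,000; Ruthie: £165,000; Lena: £165,000; Xiulan: £330,000; Yevgeni: £330,000; Nell: £165,000; Uzoma: £165,000

The spouse counts as an additional share at the children's level, so there are 5 primary shares of £330,000. Joris takes one such share (£330,000).
The children's combined portion (£1,320,000) is divided into 4 shares of £330,000: Xiulan takes £330,000; Briar's £330,000 share passes to Briar's issue; Soraya's £330,000 share passes to Soraya's issue; Odalys's £330,000 share passes to Odalys's issue.
Briar's share (£330,000) is divided into 2 shares of £165,000: Ruthie and Lena each take £165,000.
Soraya's share (£330,000) passes entirely to Yevgeni.
Odalys's share (£330,000) is divided into 2 shares of £165,000: Nell and Uzoma each take £165,000.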